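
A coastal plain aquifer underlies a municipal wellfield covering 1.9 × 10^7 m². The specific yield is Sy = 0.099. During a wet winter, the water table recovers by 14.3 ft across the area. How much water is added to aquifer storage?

Δh = 14.3 ft = 4.359 m
ΔV = Sy × A × Δh = 0.099 × 1.9 × 10^7 m² × 4.359 m = 8.199 × 10^6 m³

ΔV ≈ 8.2 × 10^6 m³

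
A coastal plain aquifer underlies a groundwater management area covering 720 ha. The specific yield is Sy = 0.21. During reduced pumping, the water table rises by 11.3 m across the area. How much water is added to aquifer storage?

ΔV ≈ 1.71 × 10^7 m³

A = 720 ha = 7.2 × 10^6 m²
ΔV = Sy × A × Δh = 0.21 × 7.2 × 10^6 m² × 11.3 m = 1.709 × 10^7 m³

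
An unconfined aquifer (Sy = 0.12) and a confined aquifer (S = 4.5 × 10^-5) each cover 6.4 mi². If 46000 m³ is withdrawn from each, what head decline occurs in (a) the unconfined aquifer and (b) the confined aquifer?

A = 6.4 mi² = 1.658 × 10^7 m²
Unconfined: Δh_u = ΔV/(Sy·A) = 46000/(0.12 × 1.658 × 10^7) = 0.02313 m
Confined: Δh_c = ΔV/(S·A) = 46000/(4.5 × 10^-5 × 1.658 × 10^7) = 61.67 m

Δh_u ≈ 0.0231 m; Δh_c ≈ 61.7 m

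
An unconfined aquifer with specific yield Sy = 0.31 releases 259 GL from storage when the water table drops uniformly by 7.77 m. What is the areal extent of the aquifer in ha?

A ≈ 10800 ha

ΔV = 259 GL = 2.59 × 10^8 m³
A = ΔV / (Sy × Δh) = 2.59 × 10^8 / (0.31 × 7.77) = 1.075 × 10^8 m²
A = 1.075 × 10^8 m² = 10750 ha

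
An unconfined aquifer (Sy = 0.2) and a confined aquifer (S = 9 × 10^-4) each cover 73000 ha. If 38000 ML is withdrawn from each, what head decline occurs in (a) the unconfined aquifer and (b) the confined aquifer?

A = 73000 ha = 7.3 × 10^8 m²
ΔV = 38000 ML = 3.8 × 10^7 m³
Unconfined: Δh_u = ΔV/(Sy·A) = 3.8 × 10^7/(0.2 × 7.3 × 10^8) = 0.2603 m
Confined: Δh_c = ΔV/(S·A) = 3.8 × 10^7/(9 × 10^-4 × 7.3 × 10^8) = 57.84 m

Δh_u ≈ 0.26 m; Δh_c ≈ 57.8 m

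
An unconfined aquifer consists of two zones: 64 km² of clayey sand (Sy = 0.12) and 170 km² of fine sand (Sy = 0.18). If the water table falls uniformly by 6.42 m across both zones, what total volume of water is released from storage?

ΔV ≈ 2.46 × 10^8 m³

A₁ = 64 km² = 6.4 × 10^7 m²; A₂ = 170 km² = 1.7 × 10^8 m²
ΔV₁ = 0.12 × 6.4 × 10^7 × 6.42 = 4.931 × 10^7 m³
ΔV₂ = 0.18 × 1.7 × 10^8 × 6.42 = 1.965 × 10^8 m³
ΔV = ΔV₁ + ΔV₂ = 2.458 × 10^8 m³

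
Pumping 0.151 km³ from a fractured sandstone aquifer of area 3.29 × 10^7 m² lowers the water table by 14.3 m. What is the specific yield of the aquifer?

Sy ≈ 0.32

ΔV = 0.151 km³ = 1.51 × 10^8 m³
Sy = ΔV / (A × Δh) = 1.51 × 10^8 m³ / (3.29 × 10^7 m² × 14.3 m) = 0.321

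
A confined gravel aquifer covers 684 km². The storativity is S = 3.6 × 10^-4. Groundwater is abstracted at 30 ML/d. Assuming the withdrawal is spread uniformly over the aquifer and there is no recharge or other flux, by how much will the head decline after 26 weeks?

A = 684 km² = 6.84 × 10^8 m²
Q = 30 ML/d = 30000 m³/d
t = 26 weeks = 182 d
ΔV = Q × t = 30000 m³/d × 182 d = 5.46 × 10^6 m³
Δh = ΔV / (S × A) = 5.46 × 10^6 / (3.6 × 10^-4 × 6.84 × 10^8) = 22.17 m

Δh ≈ 22.2 m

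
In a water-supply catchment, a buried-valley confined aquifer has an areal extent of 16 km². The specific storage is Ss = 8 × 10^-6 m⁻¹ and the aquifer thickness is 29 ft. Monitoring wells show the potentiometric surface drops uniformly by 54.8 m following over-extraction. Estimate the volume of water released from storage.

b = 29 ft = 8.839 m
S = Ss × b = 8 × 10^-6 m⁻¹ × 8.839 m = 7.071 × 10^-5
A = 16 km² = 1.6 × 10^7 m²
ΔV = S × A × Δh = 7.071 × 10^-5 × 1.6 × 10^7 m² × 54.8 m = 62000 m³

ΔV ≈ 62000 m³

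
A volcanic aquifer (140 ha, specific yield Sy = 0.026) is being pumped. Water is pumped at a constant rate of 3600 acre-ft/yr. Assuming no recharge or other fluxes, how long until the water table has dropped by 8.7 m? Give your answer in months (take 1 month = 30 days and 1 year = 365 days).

A = 140 ha = 1.4 × 10^6 m²
ΔV = Sy × A × Δh = 0.026 × 1.4 × 10^6 × 8.7 = 3.167 × 10^5 m³
Q = 3600 acre-ft/yr = 12170 m³/d
t = ΔV / Q = 3.167 × 10^5 m³ / 12170 m³/d = 26.03 d
t = 26.03 d ≈ 0.8677 months

t ≈ 0.868 months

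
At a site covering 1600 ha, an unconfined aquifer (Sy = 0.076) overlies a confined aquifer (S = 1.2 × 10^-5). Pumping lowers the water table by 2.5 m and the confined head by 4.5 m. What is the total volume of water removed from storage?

A = 1600 ha = 1.6 × 10^7 m²
Unconfined: ΔV_u = Sy × A × Δh_u = 0.076 × 1.6 × 10^7 × 2.5 = 3.04 × 10^6 m³
Confined: ΔV_c = S × A × Δh_c = 1.2 × 10^-5 × 1.6 × 10^7 × 4.5 = 864 m³
Total ΔV = 3.04 × 10^6 + 864 = 3.041 × 10^6 m³

ΔV ≈ 3.04 × 10^6 m³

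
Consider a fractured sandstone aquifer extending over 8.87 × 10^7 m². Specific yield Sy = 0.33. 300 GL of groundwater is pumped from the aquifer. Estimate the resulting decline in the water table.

Δh ≈ 10.2 m

ΔV = 300 GL = 3 × 10^8 m³
Δh = ΔV / (Sy × A) = 3 × 10^8 m³ / (0.33 × 8.87 × 10^7 m²) = 10.25 m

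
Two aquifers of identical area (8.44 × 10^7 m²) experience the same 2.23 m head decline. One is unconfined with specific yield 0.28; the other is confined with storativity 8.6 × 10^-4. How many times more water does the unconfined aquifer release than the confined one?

Unconfined: ΔV_u = Sy × A × Δh = 0.28 × 8.44 × 10^7 × 2.23 = 5.27 × 10^7 m³
Confined: ΔV_c = S × A × Δh = 8.6 × 10^-4 × 8.44 × 10^7 × 2.23 = 1.619 × 10^5 m³
Ratio = ΔV_u / ΔV_c = Sy / S = 0.28 / 8.6 × 10^-4 = 325.6

ΔV_u / ΔV_c ≈ 326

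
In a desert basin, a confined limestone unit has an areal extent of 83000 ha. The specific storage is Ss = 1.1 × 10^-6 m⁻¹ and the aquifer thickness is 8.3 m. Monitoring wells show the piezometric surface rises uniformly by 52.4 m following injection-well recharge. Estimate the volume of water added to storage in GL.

ΔV ≈ 0.397 GL

S = Ss × b = 1.1 × 10^-6 m⁻¹ × 8.3 m = 9.13 × 10^-6
A = 83000 ha = 8.3 × 10^8 m²
ΔV = S × A × Δh = 9.13 × 10^-6 × 8.3 × 10^8 m² × 52.4 m = 3.971 × 10^5 m³
ΔV = 3.971 × 10^5 m³ = 0.3971 GL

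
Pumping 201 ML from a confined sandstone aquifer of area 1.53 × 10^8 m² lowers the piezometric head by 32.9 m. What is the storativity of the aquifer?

ΔV = 201 ML = 2.01 × 10^5 m³
S = ΔV / (A × Δh) = 2.01 × 10^5 m³ / (1.53 × 10^8 m² × 32.9 m) = 3.993 × 10^-5

S ≈ 4 × 10^-5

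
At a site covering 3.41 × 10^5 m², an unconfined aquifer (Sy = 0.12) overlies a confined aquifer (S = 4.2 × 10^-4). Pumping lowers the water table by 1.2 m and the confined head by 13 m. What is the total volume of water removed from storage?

ΔV ≈ 51000 m³

Unconfined: ΔV_u = Sy × A × Δh_u = 0.12 × 3.41 × 10^5 × 1.2 = 49100 m³
Confined: ΔV_c = S × A × Δh_c = 4.2 × 10^-4 × 3.41 × 10^5 × 13 = 1862 m³
Total ΔV = 49100 + 1862 = 50970 m³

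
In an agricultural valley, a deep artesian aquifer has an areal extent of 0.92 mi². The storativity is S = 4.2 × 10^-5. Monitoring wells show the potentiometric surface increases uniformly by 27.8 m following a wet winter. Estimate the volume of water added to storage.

A = 0.92 mi² = 2.383 × 10^6 m²
ΔV = S × A × Δh = 4.2 × 10^-5 × 2.383 × 10^6 m² × 27.8 m = 2782 m³

ΔV ≈ 2780 m³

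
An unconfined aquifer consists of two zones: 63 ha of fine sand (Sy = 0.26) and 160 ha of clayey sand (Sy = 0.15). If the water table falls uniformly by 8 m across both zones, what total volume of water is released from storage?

A₁ = 63 ha = 6.3 × 10^5 m²; A₂ = 160 ha = 1.6 × 10^6 m²
ΔV₁ = 0.26 × 6.3 × 10^5 × 8 = 1.31 × 10^6 m³
ΔV₂ = 0.15 × 1.6 × 10^6 × 8 = 1.92 × 10^6 m³
ΔV = ΔV₁ + ΔV₂ = 3.23 × 10^6 m³

ΔV ≈ 3.23 × 10^6 m³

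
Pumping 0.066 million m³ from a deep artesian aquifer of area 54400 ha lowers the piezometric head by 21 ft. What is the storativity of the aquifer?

S ≈ 1.9 × 10^-5

A = 54400 ha = 5.44 × 10^8 m²
Δh = 21 ft = 6.401 m
ΔV = 0.066 million m³ = 66000 m³
S = ΔV / (A × Δh) = 66000 m³ / (5.44 × 10^8 m² × 6.401 m) = 1.895 × 10^-5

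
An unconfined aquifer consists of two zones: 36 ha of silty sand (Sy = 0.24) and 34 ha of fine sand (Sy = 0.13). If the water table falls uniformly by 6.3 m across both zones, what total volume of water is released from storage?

ΔV ≈ 8.23 × 10^5 m³

A₁ = 36 ha = 3.6 × 10^5 m²; A₂ = 34 ha = 3.4 × 10^5 m²
ΔV₁ = 0.24 × 3.6 × 10^5 × 6.3 = 5.443 × 10^5 m³
ΔV₂ = 0.13 × 3.4 × 10^5 × 6.3 = 2.785 × 10^5 m³
ΔV = ΔV₁ + ΔV₂ = 8.228 × 10^5 m³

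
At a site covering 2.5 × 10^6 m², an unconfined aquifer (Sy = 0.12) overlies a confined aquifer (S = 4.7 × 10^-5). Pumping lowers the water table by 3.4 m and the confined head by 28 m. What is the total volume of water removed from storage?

Unconfined: ΔV_u = Sy × A × Δh_u = 0.12 × 2.5 × 10^6 × 3.4 = 1.02 × 10^6 m³
Confined: ΔV_c = S × A × Δh_c = 4.7 × 10^-5 × 2.5 × 10^6 × 28 = 3290 m³
Total ΔV = 1.02 × 10^6 + 3290 = 1.023 × 10^6 m³

ΔV ≈ 1.02 × 10^6 m³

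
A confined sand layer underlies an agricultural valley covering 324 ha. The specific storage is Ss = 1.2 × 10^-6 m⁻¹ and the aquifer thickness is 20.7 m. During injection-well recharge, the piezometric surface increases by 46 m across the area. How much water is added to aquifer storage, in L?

S = Ss × b = 1.2 × 10^-6 m⁻¹ × 20.7 m = 2.484 × 10^-5
A = 324 ha = 3.24 × 10^6 m²
ΔV = S × A × Δh = 2.484 × 10^-5 × 3.24 × 10^6 m² × 46 m = 3702 m³
ΔV = 3702 m³ = 3.702 × 10^6 L

ΔV ≈ 3.7 × 10^6 L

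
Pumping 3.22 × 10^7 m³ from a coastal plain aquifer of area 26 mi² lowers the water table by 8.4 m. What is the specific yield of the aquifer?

A = 26 mi² = 6.734 × 10^7 m²
Sy = ΔV / (A × Δh) = 3.22 × 10^7 m³ / (6.734 × 10^7 m² × 8.4 m) = 0.05693

Sy ≈ 0.057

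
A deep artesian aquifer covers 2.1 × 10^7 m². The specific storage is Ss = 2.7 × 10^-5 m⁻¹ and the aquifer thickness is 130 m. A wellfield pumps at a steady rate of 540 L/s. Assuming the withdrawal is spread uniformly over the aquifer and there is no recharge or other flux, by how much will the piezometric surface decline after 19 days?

S = Ss × b = 2.7 × 10^-5 m⁻¹ × 130 m = 3.51 × 10^-3
Q = 540 L/s = 46660 m³/d
ΔV = Q × t = 46660 m³/d × 19 d = 8.865 × 10^5 m³
Δh = ΔV / (S × A) = 8.865 × 10^5 / (0.00351 × 2.1 × 10^7) = 12.03 m

Δh ≈ 12 m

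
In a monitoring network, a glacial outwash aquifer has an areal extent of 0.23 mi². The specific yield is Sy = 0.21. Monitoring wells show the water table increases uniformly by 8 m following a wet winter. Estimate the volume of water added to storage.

ΔV ≈ 1 × 10^6 m³

A = 0.23 mi² = 5.957 × 10^5 m²
ΔV = Sy × A × Δh = 0.21 × 5.957 × 10^5 m² × 8 m = 1.001 × 10^6 m³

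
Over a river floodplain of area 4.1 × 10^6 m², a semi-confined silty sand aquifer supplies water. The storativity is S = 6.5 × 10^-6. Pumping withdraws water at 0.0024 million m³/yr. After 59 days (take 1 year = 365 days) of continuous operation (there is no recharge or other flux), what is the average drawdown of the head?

Q = 0.0024 million m³/yr = 6.575 m³/d
ΔV = Q × t = 6.575 m³/d × 59 d = 387.9 m³
Δh = ΔV / (S × A) = 387.9 / (6.5 × 10^-6 × 4.1 × 10^6) = 14.56 m

Δh ≈ 14.6 m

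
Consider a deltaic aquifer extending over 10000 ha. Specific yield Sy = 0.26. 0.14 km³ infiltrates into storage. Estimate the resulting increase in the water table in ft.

Δh ≈ 17.7 ft

A = 10000 ha = 1 × 10^8 m²
ΔV = 0.14 km³ = 1.4 × 10^8 m³
Δh = ΔV / (Sy × A) = 1.4 × 10^8 m³ / (0.26 × 1 × 10^8 m²) = 5.385 m
Δh = 5.385 m = 17.67 ft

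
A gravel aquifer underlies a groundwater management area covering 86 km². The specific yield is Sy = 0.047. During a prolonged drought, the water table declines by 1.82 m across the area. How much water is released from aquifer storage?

ΔV ≈ 7.36 × 10^6 m³

A = 86 km² = 8.6 × 10^7 m²
ΔV = Sy × A × Δh = 0.047 × 8.6 × 10^7 m² × 1.82 m = 7.356 × 10^6 m³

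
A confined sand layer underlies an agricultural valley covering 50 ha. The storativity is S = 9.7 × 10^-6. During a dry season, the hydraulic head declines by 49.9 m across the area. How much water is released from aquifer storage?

A = 50 ha = 5 × 10^5 m²
ΔV = S × A × Δh = 9.7 × 10^-6 × 5 × 10^5 m² × 49.9 m = 242 m³

ΔV ≈ 242 m³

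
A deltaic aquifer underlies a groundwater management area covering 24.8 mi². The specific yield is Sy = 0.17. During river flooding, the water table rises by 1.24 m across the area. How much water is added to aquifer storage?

ΔV ≈ 1.35 × 10^7 m³

A = 24.8 mi² = 6.423 × 10^7 m²
ΔV = Sy × A × Δh = 0.17 × 6.423 × 10^7 m² × 1.24 m = 1.354 × 10^7 m³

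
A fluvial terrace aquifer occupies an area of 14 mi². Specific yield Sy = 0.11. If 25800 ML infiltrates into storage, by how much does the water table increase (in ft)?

Δh ≈ 21.2 ft

A = 14 mi² = 3.626 × 10^7 m²
ΔV = 25800 ML = 2.58 × 10^7 m³
Δh = ΔV / (Sy × A) = 2.58 × 10^7 m³ / (0.11 × 3.626 × 10^7 m²) = 6.468 m
Δh = 6.468 m = 21.22 ft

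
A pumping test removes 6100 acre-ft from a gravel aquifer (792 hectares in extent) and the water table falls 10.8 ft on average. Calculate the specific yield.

A = 792 hectares = 7.92 × 10^6 m²
Δh = 10.8 ft = 3.292 m
ΔV = 6100 acre-ft = 7.524 × 10^6 m³
Sy = ΔV / (A × Δh) = 7.524 × 10^6 m³ / (7.92 × 10^6 m² × 3.292 m) = 0.2886

Sy ≈ 0.29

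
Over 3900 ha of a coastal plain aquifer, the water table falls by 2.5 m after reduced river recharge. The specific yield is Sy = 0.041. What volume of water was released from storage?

A = 3900 ha = 3.9 × 10^7 m²
ΔV = Sy × A × Δh = 0.041 × 3.9 × 10^7 m² × 2.5 m = 3.998 × 10^6 m³

ΔV ≈ 4 × 10^6 m³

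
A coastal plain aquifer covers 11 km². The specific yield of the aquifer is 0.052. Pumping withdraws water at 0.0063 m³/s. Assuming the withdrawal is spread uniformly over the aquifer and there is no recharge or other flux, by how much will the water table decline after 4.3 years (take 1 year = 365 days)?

A = 11 km² = 1.1 × 10^7 m²
Q = 0.0063 m³/s = 544.3 m³/d
t = 4.3 years = 1570 d
ΔV = Q × t = 544.3 m³/d × 1570 d = 8.543 × 10^5 m³
Δh = ΔV / (Sy × A) = 8.543 × 10^5 / (0.052 × 1.1 × 10^7) = 1.494 m

Δh ≈ 1.49 m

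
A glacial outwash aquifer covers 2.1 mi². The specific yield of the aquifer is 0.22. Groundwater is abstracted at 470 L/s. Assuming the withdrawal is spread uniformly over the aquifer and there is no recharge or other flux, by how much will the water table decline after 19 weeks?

A = 2.1 mi² = 5.439 × 10^6 m²
Q = 470 L/s = 40610 m³/d
t = 19 weeks = 133 d
ΔV = Q × t = 40610 m³/d × 133 d = 5.401 × 10^6 m³
Δh = ΔV / (Sy × A) = 5.401 × 10^6 / (0.22 × 5.439 × 10^6) = 4.514 m

Δh ≈ 4.51 m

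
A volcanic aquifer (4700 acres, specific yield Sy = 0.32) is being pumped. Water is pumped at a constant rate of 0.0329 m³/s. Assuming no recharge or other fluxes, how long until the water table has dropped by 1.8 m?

t ≈ 3850 days

A = 4700 acres = 1.902 × 10^7 m²
ΔV = Sy × A × Δh = 0.32 × 1.902 × 10^7 × 1.8 = 1.096 × 10^7 m³
Q = 0.0329 m³/s = 2843 m³/d
t = ΔV / Q = 1.096 × 10^7 m³ / 2843 m³/d = 3854 d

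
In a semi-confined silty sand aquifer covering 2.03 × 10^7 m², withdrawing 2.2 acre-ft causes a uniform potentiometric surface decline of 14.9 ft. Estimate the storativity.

S ≈ 2.9 × 10^-5

Δh = 14.9 ft = 4.542 m
ΔV = 2.2 acre-ft = 2714 m³
S = ΔV / (A × Δh) = 2714 m³ / (2.03 × 10^7 m² × 4.542 m) = 2.943 × 10^-5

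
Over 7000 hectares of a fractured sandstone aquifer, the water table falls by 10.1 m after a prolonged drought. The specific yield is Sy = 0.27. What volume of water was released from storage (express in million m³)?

ΔV ≈ 191 million m³

A = 7000 hectares = 7 × 10^7 m²
ΔV = Sy × A × Δh = 0.27 × 7 × 10^7 m² × 10.1 m = 1.909 × 10^8 m³
ΔV = 1.909 × 10^8 m³ = 190.9 million m³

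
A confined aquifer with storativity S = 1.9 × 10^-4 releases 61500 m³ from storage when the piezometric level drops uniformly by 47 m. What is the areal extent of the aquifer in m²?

A = ΔV / (S × Δh) = 61500 / (1.9 × 10^-4 × 47) = 6.887 × 10^6 m²

A ≈ 6.89 × 10^6 m²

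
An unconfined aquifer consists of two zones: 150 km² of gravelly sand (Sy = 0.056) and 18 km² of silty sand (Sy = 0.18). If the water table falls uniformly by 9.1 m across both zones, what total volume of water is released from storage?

ΔV ≈ 1.06 × 10^8 m³

A₁ = 150 km² = 1.5 × 10^8 m²; A₂ = 18 km² = 1.8 × 10^7 m²
ΔV₁ = 0.056 × 1.5 × 10^8 × 9.1 = 7.644 × 10^7 m³
ΔV₂ = 0.18 × 1.8 × 10^7 × 9.1 = 2.948 × 10^7 m³
ΔV = ΔV₁ + ΔV₂ = 1.059 × 10^8 m³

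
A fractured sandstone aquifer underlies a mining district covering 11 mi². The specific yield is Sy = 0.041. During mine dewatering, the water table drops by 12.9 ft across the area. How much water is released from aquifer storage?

A = 11 mi² = 2.849 × 10^7 m²
Δh = 12.9 ft = 3.932 m
ΔV = Sy × A × Δh = 0.041 × 2.849 × 10^7 m² × 3.932 m = 4.593 × 10^6 m³

ΔV ≈ 4.59 × 10^6 m³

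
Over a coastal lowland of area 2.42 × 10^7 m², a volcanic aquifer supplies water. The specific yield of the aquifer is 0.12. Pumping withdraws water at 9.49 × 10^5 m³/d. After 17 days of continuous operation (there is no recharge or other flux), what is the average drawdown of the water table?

ΔV = Q × t = 9.49 × 10^5 m³/d × 17 d = 1.613 × 10^7 m³
Δh = ΔV / (Sy × A) = 1.613 × 10^7 / (0.12 × 2.42 × 10^7) = 5.555 m

Δh ≈ 5.56 m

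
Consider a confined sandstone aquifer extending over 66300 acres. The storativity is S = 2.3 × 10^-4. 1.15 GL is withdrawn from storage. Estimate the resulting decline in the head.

A = 66300 acres = 2.683 × 10^8 m²
ΔV = 1.15 GL = 1.15 × 10^6 m³
Δh = ΔV / (S × A) = 1.15 × 10^6 m³ / (2.3 × 10^-4 × 2.683 × 10^8 m²) = 18.64 m

Δh ≈ 18.6 m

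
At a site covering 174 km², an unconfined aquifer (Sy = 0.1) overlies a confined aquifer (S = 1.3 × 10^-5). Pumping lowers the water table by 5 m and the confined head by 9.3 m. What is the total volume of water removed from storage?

ΔV ≈ 8.7 × 10^7 m³

A = 174 km² = 1.74 × 10^8 m²
Unconfined: ΔV_u = Sy × A × Δh_u = 0.1 × 1.74 × 10^8 × 5 = 8.7 × 10^7 m³
Confined: ΔV_c = S × A × Δh_c = 1.3 × 10^-5 × 1.74 × 10^8 × 9.3 = 21040 m³
Total ΔV = 8.7 × 10^7 + 21040 = 8.702 × 10^7 m³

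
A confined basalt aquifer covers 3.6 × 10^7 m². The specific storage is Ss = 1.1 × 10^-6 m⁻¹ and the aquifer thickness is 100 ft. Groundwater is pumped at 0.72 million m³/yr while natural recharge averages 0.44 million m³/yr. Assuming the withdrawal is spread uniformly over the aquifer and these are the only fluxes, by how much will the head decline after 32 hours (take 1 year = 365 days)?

Δh ≈ 0.847 m

b = 100 ft = 30.48 m
S = Ss × b = 1.1 × 10^-6 m⁻¹ × 30.48 m = 3.353 × 10^-5
Net abstraction = 0.72 − 0.44 = 0.28 million m³/yr
Q_net = 0.28 million m³/yr = 767.1 m³/d
t = 32 hours = 1.333 d
ΔV = Q × t = 767.1 m³/d × 1.333 d = 1023 m³
Δh = ΔV / (S × A) = 1023 / (3.353 × 10^-5 × 3.6 × 10^7) = 0.8474 m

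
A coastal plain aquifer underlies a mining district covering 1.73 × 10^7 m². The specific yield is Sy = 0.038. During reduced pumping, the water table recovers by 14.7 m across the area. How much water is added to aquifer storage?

ΔV ≈ 9.66 × 10^6 m³

ΔV = Sy × A × Δh = 0.038 × 1.73 × 10^7 m² × 14.7 m = 9.664 × 10^6 m³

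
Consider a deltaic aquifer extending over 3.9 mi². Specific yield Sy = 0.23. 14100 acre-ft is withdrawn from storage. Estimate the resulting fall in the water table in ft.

Δh ≈ 24.6 ft

A = 3.9 mi² = 1.01 × 10^7 m²
ΔV = 14100 acre-ft = 1.739 × 10^7 m³
Δh = ΔV / (Sy × A) = 1.739 × 10^7 m³ / (0.23 × 1.01 × 10^7 m²) = 7.486 m
Δh = 7.486 m = 24.56 ft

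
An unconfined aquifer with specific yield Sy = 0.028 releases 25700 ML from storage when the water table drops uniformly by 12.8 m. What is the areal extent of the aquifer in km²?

A ≈ 71.7 km²

ΔV = 25700 ML = 2.57 × 10^7 m³
A = ΔV / (Sy × Δh) = 2.57 × 10^7 / (0.028 × 12.8) = 7.171 × 10^7 m²
A = 7.171 × 10^7 m² = 71.71 km²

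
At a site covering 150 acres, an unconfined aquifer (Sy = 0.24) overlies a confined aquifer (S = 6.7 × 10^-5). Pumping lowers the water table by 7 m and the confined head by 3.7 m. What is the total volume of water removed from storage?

ΔV ≈ 1.02 × 10^6 m³

A = 150 acres = 6.07 × 10^5 m²
Unconfined: ΔV_u = Sy × A × Δh_u = 0.24 × 6.07 × 10^5 × 7 = 1.02 × 10^6 m³
Confined: ΔV_c = S × A × Δh_c = 6.7 × 10^-5 × 6.07 × 10^5 × 3.7 = 150.5 m³
Total ΔV = 1.02 × 10^6 + 150.5 = 1.02 × 10^6 m³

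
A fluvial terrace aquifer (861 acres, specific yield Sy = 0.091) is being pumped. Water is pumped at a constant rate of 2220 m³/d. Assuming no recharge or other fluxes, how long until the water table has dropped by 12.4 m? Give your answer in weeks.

A = 861 acres = 3.484 × 10^6 m²
ΔV = Sy × A × Δh = 0.091 × 3.484 × 10^6 × 12.4 = 3.932 × 10^6 m³
t = ΔV / Q = 3.932 × 10^6 m³ / 2220 m³/d = 1771 d
t = 1771 d ≈ 253 weeks

t ≈ 253 weeks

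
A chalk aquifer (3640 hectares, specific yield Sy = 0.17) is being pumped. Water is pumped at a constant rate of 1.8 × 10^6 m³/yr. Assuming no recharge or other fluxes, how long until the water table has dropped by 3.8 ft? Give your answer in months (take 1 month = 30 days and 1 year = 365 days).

t ≈ 48.4 months

A = 3640 hectares = 3.64 × 10^7 m²
Δh = 3.8 ft = 1.158 m
ΔV = Sy × A × Δh = 0.17 × 3.64 × 10^7 × 1.158 = 7.167 × 10^6 m³
Q = 1.8 × 10^6 m³/yr = 4932 m³/d
t = ΔV / Q = 7.167 × 10^6 m³ / 4932 m³/d = 1453 d
t = 1453 d ≈ 48.44 months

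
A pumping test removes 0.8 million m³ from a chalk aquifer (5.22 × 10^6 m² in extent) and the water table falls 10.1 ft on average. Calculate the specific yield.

Δh = 10.1 ft = 3.078 m
ΔV = 0.8 million m³ = 8 × 10^5 m³
Sy = ΔV / (A × Δh) = 8 × 10^5 m³ / (5.22 × 10^6 m² × 3.078 m) = 0.04978

Sy ≈ 0.05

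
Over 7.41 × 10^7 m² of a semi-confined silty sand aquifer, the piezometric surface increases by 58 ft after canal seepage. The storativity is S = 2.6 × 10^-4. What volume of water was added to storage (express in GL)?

Δh = 58 ft = 17.68 m
ΔV = S × A × Δh = 2.6 × 10^-4 × 7.41 × 10^7 m² × 17.68 m = 3.406 × 10^5 m³
ΔV = 3.406 × 10^5 m³ = 0.3406 GL

ΔV ≈ 0.341 GL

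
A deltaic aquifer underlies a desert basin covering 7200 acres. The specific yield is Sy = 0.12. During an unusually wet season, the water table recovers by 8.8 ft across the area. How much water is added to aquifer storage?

ΔV ≈ 9.38 × 10^6 m³

A = 7200 acres = 2.914 × 10^7 m²
Δh = 8.8 ft = 2.682 m
ΔV = Sy × A × Δh = 0.12 × 2.914 × 10^7 m² × 2.682 m = 9.378 × 10^6 m³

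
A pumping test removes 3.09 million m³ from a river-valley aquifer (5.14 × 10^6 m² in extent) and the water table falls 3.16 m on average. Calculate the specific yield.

Sy ≈ 0.19

ΔV = 3.09 million m³ = 3.09 × 10^6 m³
Sy = ΔV / (A × Δh) = 3.09 × 10^6 m³ / (5.14 × 10^6 m² × 3.16 m) = 0.1902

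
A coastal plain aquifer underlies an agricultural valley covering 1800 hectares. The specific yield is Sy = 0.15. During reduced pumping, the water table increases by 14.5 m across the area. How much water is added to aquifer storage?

A = 1800 hectares = 1.8 × 10^7 m²
ΔV = Sy × A × Δh = 0.15 × 1.8 × 10^7 m² × 14.5 m = 3.915 × 10^7 m³

ΔV ≈ 3.92 × 10^7 m³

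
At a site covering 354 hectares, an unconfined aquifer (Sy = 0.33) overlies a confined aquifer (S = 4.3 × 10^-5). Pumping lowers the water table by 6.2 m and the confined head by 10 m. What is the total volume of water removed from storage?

A = 354 hectares = 3.54 × 10^6 m²
Unconfined: ΔV_u = Sy × A × Δh_u = 0.33 × 3.54 × 10^6 × 6.2 = 7.243 × 10^6 m³
Confined: ΔV_c = S × A × Δh_c = 4.3 × 10^-5 × 3.54 × 10^6 × 10 = 1522 m³
Total ΔV = 7.243 × 10^6 + 1522 = 7.244 × 10^6 m³

ΔV ≈ 7.24 × 10^6 m³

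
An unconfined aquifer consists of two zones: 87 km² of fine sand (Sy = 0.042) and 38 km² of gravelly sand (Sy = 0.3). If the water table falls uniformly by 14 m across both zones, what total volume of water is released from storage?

A₁ = 87 km² = 8.7 × 10^7 m²; A₂ = 38 km² = 3.8 × 10^7 m²
ΔV₁ = 0.042 × 8.7 × 10^7 × 14 = 5.116 × 10^7 m³
ΔV₂ = 0.3 × 3.8 × 10^7 × 14 = 1.596 × 10^8 m³
ΔV = ΔV₁ + ΔV₂ = 2.108 × 10^8 m³

ΔV ≈ 2.11 × 10^8 m³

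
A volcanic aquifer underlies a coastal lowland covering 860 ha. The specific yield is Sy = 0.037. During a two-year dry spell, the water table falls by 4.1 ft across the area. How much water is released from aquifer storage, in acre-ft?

A = 860 ha = 8.6 × 10^6 m²
Δh = 4.1 ft = 1.25 m
ΔV = Sy × A × Δh = 0.037 × 8.6 × 10^6 m² × 1.25 m = 3.976 × 10^5 m³
ΔV = 3.976 × 10^5 m³ = 322.4 acre-ft

ΔV ≈ 322 acre-ft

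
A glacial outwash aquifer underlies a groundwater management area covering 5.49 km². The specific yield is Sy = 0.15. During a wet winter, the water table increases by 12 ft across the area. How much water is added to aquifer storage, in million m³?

ΔV ≈ 3.01 million m³

A = 5.49 km² = 5.49 × 10^6 m²
Δh = 12 ft = 3.658 m
ΔV = Sy × A × Δh = 0.15 × 5.49 × 10^6 m² × 3.658 m = 3.012 × 10^6 m³
ΔV = 3.012 × 10^6 m³ = 3.012 million m³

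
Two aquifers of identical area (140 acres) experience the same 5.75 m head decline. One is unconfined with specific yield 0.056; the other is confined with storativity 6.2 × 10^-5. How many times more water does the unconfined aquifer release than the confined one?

A = 140 acres = 5.666 × 10^5 m²
Unconfined: ΔV_u = Sy × A × Δh = 0.056 × 5.666 × 10^5 × 5.75 = 1.824 × 10^5 m³
Confined: ΔV_c = S × A × Δh = 6.2 × 10^-5 × 5.666 × 10^5 × 5.75 = 202 m³
Ratio = ΔV_u / ΔV_c = Sy / S = 0.056 / 6.2 × 10^-5 = 903.2

ΔV_u / ΔV_c ≈ 903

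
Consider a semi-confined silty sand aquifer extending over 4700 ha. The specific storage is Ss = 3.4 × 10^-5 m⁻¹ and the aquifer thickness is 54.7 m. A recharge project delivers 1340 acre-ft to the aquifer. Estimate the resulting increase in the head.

S = Ss × b = 3.4 × 10^-5 m⁻¹ × 54.7 m = 1.86 × 10^-3
A = 4700 ha = 4.7 × 10^7 m²
ΔV = 1340 acre-ft = 1.653 × 10^6 m³
Δh = ΔV / (S × A) = 1.653 × 10^6 m³ / (0.00186 × 4.7 × 10^7 m²) = 18.91 m

Δh ≈ 18.9 m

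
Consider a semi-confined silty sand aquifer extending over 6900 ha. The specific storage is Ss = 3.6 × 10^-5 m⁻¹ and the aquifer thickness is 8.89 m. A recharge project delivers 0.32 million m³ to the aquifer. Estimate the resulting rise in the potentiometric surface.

Δh ≈ 14.5 m

S = Ss × b = 3.6 × 10^-5 m⁻¹ × 8.89 m = 3.2 × 10^-4
A = 6900 ha = 6.9 × 10^7 m²
ΔV = 0.32 million m³ = 3.2 × 10^5 m³
Δh = ΔV / (S × A) = 3.2 × 10^5 m³ / (3.2 × 10^-4 × 6.9 × 10^7 m²) = 14.49 m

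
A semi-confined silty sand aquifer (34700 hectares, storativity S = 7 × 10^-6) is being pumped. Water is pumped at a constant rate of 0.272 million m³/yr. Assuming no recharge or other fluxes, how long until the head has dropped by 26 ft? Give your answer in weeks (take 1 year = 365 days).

A = 34700 hectares = 3.47 × 10^8 m²
Δh = 26 ft = 7.925 m
ΔV = S × A × Δh = 7 × 10^-6 × 3.47 × 10^8 × 7.925 = 19250 m³
Q = 0.272 million m³/yr = 745.2 m³/d
t = ΔV / Q = 19250 m³ / 745.2 m³/d = 25.83 d
t = 25.83 d ≈ 3.69 weeks

t ≈ 3.69 weeks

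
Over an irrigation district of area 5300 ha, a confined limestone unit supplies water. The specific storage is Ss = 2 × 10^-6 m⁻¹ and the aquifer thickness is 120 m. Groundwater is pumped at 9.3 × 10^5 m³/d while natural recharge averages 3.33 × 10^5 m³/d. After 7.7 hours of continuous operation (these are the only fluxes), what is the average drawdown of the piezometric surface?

Δh ≈ 15.1 m

S = Ss × b = 2 × 10^-6 m⁻¹ × 120 m = 2.4 × 10^-4
A = 5300 ha = 5.3 × 10^7 m²
Net abstraction = 9.3 × 10^5 − 3.33 × 10^5 = 5.97 × 10^5 m³/d
t = 7.7 hours = 0.3208 d
ΔV = Q × t = 5.97 × 10^5 m³/d × 0.3208 d = 1.915 × 10^5 m³
Δh = ΔV / (S × A) = 1.915 × 10^5 / (2.4 × 10^-4 × 5.3 × 10^7) = 15.06 m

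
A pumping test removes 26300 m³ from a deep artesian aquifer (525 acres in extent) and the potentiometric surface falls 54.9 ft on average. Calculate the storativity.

S ≈ 7.4 × 10^-4

A = 525 acres = 2.125 × 10^6 m²
Δh = 54.9 ft = 16.73 m
S = ΔV / (A × Δh) = 26300 m³ / (2.125 × 10^6 m² × 16.73 m) = 7.398 × 10^-4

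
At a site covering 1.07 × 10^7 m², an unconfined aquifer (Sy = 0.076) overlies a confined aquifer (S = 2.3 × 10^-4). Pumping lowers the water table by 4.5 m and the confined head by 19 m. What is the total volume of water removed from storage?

Unconfined: ΔV_u = Sy × A × Δh_u = 0.076 × 1.07 × 10^7 × 4.5 = 3.659 × 10^6 m³
Confined: ΔV_c = S × A × Δh_c = 2.3 × 10^-4 × 1.07 × 10^7 × 19 = 46760 m³
Total ΔV = 3.659 × 10^6 + 46760 = 3.706 × 10^6 m³

ΔV ≈ 3.71 × 10^6 m³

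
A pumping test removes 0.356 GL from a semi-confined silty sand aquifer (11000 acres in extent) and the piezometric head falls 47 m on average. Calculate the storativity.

S ≈ 1.7 × 10^-4

A = 11000 acres = 4.452 × 10^7 m²
ΔV = 0.356 GL = 3.56 × 10^5 m³
S = ΔV / (A × Δh) = 3.56 × 10^5 m³ / (4.452 × 10^7 m² × 47 m) = 1.702 × 10^-4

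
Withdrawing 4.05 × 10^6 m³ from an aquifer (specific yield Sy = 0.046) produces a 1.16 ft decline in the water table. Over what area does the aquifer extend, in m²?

Δh = 1.16 ft = 0.3536 m
A = ΔV / (Sy × Δh) = 4.05 × 10^6 / (0.046 × 0.3536) = 2.49 × 10^8 m²

A ≈ 2.49 × 10^8 m²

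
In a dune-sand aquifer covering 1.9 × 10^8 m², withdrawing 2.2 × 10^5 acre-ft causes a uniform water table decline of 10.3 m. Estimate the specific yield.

ΔV = 2.2 × 10^5 acre-ft = 2.714 × 10^8 m³
Sy = ΔV / (A × Δh) = 2.714 × 10^8 m³ / (1.9 × 10^8 m² × 10.3 m) = 0.1387

Sy ≈ 0.14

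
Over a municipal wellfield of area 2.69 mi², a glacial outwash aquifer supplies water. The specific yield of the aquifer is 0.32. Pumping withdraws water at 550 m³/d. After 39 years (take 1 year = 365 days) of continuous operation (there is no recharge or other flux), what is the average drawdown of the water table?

A = 2.69 mi² = 6.967 × 10^6 m²
t = 39 years = 14240 d
ΔV = Q × t = 550 m³/d × 14240 d = 7.829 × 10^6 m³
Δh = ΔV / (Sy × A) = 7.829 × 10^6 / (0.32 × 6.967 × 10^6) = 3.512 m

Δh ≈ 3.51 m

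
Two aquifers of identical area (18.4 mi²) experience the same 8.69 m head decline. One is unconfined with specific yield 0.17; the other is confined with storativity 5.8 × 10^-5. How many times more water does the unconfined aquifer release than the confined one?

ΔV_u / ΔV_c ≈ 2930

A = 18.4 mi² = 4.766 × 10^7 m²
Unconfined: ΔV_u = Sy × A × Δh = 0.17 × 4.766 × 10^7 × 8.69 = 7.04 × 10^7 m³
Confined: ΔV_c = S × A × Δh = 5.8 × 10^-5 × 4.766 × 10^7 × 8.69 = 24020 m³
Ratio = ΔV_u / ΔV_c = Sy / S = 0.17 / 5.8 × 10^-5 = 2931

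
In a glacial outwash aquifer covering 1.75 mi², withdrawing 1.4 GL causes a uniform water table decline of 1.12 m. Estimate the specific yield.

Sy ≈ 0.28

A = 1.75 mi² = 4.532 × 10^6 m²
ΔV = 1.4 GL = 1.4 × 10^6 m³
Sy = ΔV / (A × Δh) = 1.4 × 10^6 m³ / (4.532 × 10^6 m² × 1.12 m) = 0.2758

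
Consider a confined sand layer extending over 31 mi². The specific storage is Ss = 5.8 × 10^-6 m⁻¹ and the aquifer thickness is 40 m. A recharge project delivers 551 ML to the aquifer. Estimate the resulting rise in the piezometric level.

S = Ss × b = 5.8 × 10^-6 m⁻¹ × 40 m = 2.32 × 10^-4
A = 31 mi² = 8.029 × 10^7 m²
ΔV = 551 ML = 5.51 × 10^5 m³
Δh = ΔV / (S × A) = 5.51 × 10^5 m³ / (2.32 × 10^-4 × 8.029 × 10^7 m²) = 29.58 m

Δh ≈ 29.6 m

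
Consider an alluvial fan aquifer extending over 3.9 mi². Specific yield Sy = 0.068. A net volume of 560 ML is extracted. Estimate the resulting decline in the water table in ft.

Δh ≈ 2.67 ft

A = 3.9 mi² = 1.01 × 10^7 m²
ΔV = 560 ML = 5.6 × 10^5 m³
Δh = ΔV / (Sy × A) = 5.6 × 10^5 m³ / (0.068 × 1.01 × 10^7 m²) = 0.8153 m
Δh = 0.8153 m = 2.675 ft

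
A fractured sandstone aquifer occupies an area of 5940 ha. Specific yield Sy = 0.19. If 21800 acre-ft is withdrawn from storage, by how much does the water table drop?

A = 5940 ha = 5.94 × 10^7 m²
ΔV = 21800 acre-ft = 2.689 × 10^7 m³
Δh = ΔV / (Sy × A) = 2.689 × 10^7 m³ / (0.19 × 5.94 × 10^7 m²) = 2.383 m

Δh ≈ 2.38 m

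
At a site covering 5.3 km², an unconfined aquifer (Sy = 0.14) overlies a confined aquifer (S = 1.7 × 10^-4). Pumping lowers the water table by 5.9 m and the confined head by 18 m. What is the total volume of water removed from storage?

A = 5.3 km² = 5.3 × 10^6 m²
Unconfined: ΔV_u = Sy × A × Δh_u = 0.14 × 5.3 × 10^6 × 5.9 = 4.378 × 10^6 m³
Confined: ΔV_c = S × A × Δh_c = 1.7 × 10^-4 × 5.3 × 10^6 × 18 = 16220 m³
Total ΔV = 4.378 × 10^6 + 16220 = 4.394 × 10^6 m³

ΔV ≈ 4.39 × 10^6 m³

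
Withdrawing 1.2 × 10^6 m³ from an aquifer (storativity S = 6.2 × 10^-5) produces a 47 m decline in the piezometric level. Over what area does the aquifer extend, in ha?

A ≈ 41200 ha

A = ΔV / (S × Δh) = 1.2 × 10^6 / (6.2 × 10^-5 × 47) = 4.118 × 10^8 m²
A = 4.118 × 10^8 m² = 41180 ha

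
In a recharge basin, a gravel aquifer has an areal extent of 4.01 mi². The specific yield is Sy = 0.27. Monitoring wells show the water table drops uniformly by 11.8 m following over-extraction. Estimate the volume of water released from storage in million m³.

ΔV ≈ 33.1 million m³

A = 4.01 mi² = 1.039 × 10^7 m²
ΔV = Sy × A × Δh = 0.27 × 1.039 × 10^7 m² × 11.8 m = 3.309 × 10^7 m³
ΔV = 3.309 × 10^7 m³ = 33.09 million m³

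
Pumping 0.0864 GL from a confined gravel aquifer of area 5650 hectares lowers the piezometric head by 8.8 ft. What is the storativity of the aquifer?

A = 5650 hectares = 5.65 × 10^7 m²
Δh = 8.8 ft = 2.682 m
ΔV = 0.0864 GL = 86400 m³
S = ΔV / (A × Δh) = 86400 m³ / (5.65 × 10^7 m² × 2.682 m) = 5.701 × 10^-4

S ≈ 5.7 × 10^-4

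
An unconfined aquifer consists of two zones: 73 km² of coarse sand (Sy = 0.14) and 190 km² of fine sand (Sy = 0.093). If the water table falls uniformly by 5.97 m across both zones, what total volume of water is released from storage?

ΔV ≈ 1.67 × 10^8 m³

A₁ = 73 km² = 7.3 × 10^7 m²; A₂ = 190 km² = 1.9 × 10^8 m²
ΔV₁ = 0.14 × 7.3 × 10^7 × 5.97 = 6.101 × 10^7 m³
ΔV₂ = 0.093 × 1.9 × 10^8 × 5.97 = 1.055 × 10^8 m³
ΔV = ΔV₁ + ΔV₂ = 1.665 × 10^8 m³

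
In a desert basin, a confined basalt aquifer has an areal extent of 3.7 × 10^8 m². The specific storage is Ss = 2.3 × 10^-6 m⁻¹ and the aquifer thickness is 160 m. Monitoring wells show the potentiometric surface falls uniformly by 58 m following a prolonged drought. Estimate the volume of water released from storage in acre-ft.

ΔV ≈ 6400 acre-ft

S = Ss × b = 2.3 × 10^-6 m⁻¹ × 160 m = 3.68 × 10^-4
ΔV = S × A × Δh = 3.68 × 10^-4 × 3.7 × 10^8 m² × 58 m = 7.897 × 10^6 m³
ΔV = 7.897 × 10^6 m³ = 6402 acre-ft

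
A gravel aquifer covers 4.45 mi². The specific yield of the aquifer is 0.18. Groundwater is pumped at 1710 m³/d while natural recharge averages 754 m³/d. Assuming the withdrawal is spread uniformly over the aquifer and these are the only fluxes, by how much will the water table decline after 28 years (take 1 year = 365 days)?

Δh ≈ 4.71 m

A = 4.45 mi² = 1.153 × 10^7 m²
Net abstraction = 1710 − 754 = 956 m³/d
t = 28 years = 10220 d
ΔV = Q × t = 956 m³/d × 10220 d = 9.77 × 10^6 m³
Δh = ΔV / (Sy × A) = 9.77 × 10^6 / (0.18 × 1.153 × 10^7) = 4.71 m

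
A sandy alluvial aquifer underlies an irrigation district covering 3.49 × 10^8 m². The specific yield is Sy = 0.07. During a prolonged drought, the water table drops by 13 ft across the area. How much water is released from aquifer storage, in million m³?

Δh = 13 ft = 3.962 m
ΔV = Sy × A × Δh = 0.07 × 3.49 × 10^8 m² × 3.962 m = 9.68 × 10^7 m³
ΔV = 9.68 × 10^7 m³ = 96.8 million m³

ΔV ≈ 96.8 million m³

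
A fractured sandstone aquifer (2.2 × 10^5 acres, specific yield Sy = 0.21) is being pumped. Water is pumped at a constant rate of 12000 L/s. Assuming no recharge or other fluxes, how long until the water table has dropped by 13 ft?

t ≈ 715 days

A = 2.2 × 10^5 acres = 8.903 × 10^8 m²
Δh = 13 ft = 3.962 m
ΔV = Sy × A × Δh = 0.21 × 8.903 × 10^8 × 3.962 = 7.408 × 10^8 m³
Q = 12000 L/s = 1.037 × 10^6 m³/d
t = ΔV / Q = 7.408 × 10^8 m³ / 1.037 × 10^6 m³/d = 714.5 d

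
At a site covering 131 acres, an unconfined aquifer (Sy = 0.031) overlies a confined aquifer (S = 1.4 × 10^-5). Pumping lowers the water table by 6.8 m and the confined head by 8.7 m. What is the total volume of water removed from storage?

ΔV ≈ 1.12 × 10^5 m³

A = 131 acres = 5.301 × 10^5 m²
Unconfined: ΔV_u = Sy × A × Δh_u = 0.031 × 5.301 × 10^5 × 6.8 = 1.118 × 10^5 m³
Confined: ΔV_c = S × A × Δh_c = 1.4 × 10^-5 × 5.301 × 10^5 × 8.7 = 64.57 m³
Total ΔV = 1.118 × 10^5 + 64.57 = 1.118 × 10^5 m³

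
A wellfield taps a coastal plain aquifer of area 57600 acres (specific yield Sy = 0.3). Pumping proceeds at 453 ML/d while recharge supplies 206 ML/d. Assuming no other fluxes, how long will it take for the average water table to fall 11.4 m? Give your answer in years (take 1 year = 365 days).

A = 57600 acres = 2.331 × 10^8 m²
ΔV = Sy × A × Δh = 0.3 × 2.331 × 10^8 × 11.4 = 7.972 × 10^8 m³
Net withdrawal = 453 − 206 = 247 ML/d = 2.47 × 10^5 m³/d
t = ΔV / Q = 7.972 × 10^8 m³ / 2.47 × 10^5 m³/d = 3228 d
t = 3228 d ≈ 8.843 years

t ≈ 8.84 years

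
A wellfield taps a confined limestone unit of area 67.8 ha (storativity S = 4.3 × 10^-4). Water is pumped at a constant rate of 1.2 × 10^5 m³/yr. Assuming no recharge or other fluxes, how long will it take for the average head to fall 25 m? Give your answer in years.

t ≈ 0.0607 years

A = 67.8 ha = 6.78 × 10^5 m²
ΔV = S × A × Δh = 4.3 × 10^-4 × 6.78 × 10^5 × 25 = 7289 m³
Q = 1.2 × 10^5 m³/yr = 328.8 m³/d
t = ΔV / Q = 7289 m³ / 328.8 m³/d = 22.17 d
t = 22.17 d ≈ 0.06074 years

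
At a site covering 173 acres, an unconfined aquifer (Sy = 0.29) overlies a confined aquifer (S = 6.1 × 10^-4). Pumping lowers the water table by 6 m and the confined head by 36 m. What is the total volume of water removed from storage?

A = 173 acres = 7.001 × 10^5 m²
Unconfined: ΔV_u = Sy × A × Δh_u = 0.29 × 7.001 × 10^5 × 6 = 1.218 × 10^6 m³
Confined: ΔV_c = S × A × Δh_c = 6.1 × 10^-4 × 7.001 × 10^5 × 36 = 15370 m³
Total ΔV = 1.218 × 10^6 + 15370 = 1.234 × 10^6 m³

ΔV ≈ 1.23 × 10^6 m³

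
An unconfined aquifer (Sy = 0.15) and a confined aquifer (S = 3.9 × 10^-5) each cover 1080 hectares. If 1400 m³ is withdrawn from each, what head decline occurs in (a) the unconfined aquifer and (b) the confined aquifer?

Δh_u ≈ 8.64 × 10^-4 m; Δh_c ≈ 3.32 m

A = 1080 hectares = 1.08 × 10^7 m²
Unconfined: Δh_u = ΔV/(Sy·A) = 1400/(0.15 × 1.08 × 10^7) = 8.642 × 10^-4 m
Confined: Δh_c = ΔV/(S·A) = 1400/(3.9 × 10^-5 × 1.08 × 10^7) = 3.324 m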